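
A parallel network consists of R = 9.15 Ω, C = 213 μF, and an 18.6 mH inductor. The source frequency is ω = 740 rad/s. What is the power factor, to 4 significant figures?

0.7895

X_L = ωL = 13.76 Ω
X_C = 1/(ωC) = 6.344 Ω
Parallel: admittances add. Y = 1/R + 1/(jωL) + jωC
Y = (0.1093 + j0.08497) S
|Y| = 0.1384 S → |Z| = 1/|Y| = 7.224 Ω, ∠Z = −∠Y = -37.86°
cos φ = cos(-37.86°) = 0.7895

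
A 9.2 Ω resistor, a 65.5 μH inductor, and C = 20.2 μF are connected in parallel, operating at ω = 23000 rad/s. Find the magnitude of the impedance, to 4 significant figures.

4.407 Ω

X_L = ωL = 1.507 Ω
X_C = 1/(ωC) = 2.152 Ω
Parallel: admittances add. Y = 1/R + 1/(jωL) + jωC
Y = (0.1087 − j0.1992) S
|Y| = 0.2269 S → |Z| = 1/|Y| = 4.407 Ω, ∠Z = −∠Y = 61.38°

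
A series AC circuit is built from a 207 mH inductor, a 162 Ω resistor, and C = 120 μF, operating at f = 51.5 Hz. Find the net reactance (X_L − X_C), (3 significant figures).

41.2 Ω

ω = 2πf = 323.6 rad/s
X_L = ωL = 67.0 Ω
X_C = 1/(ωC) = 25.8 Ω
X = 67.0 − 25.8 = 41.2 Ω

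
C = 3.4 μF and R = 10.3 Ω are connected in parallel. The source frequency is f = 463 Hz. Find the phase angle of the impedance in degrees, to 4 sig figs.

-5.817°

ω = 2πf = 2909 rad/s
X_C = 1/(ωC) = 101.1 Ω
Parallel: admittances add. Y = 1/R + jωC
Y = (0.09709 + j0.009891) S
|Y| = 0.09759 S → |Z| = 1/|Y| = 10.25 Ω, ∠Z = −∠Y = -5.817°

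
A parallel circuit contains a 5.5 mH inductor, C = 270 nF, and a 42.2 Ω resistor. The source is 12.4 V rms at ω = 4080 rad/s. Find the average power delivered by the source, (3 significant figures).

3.64 W

X_L = ωL = 22.4 Ω
X_C = 1/(ωC) = 908 Ω
Parallel: admittances add. Y = 1/R + 1/(jωL) + jωC
Y = (0.0237 − j0.0435) S
|Y| = 0.0495 S → |Z| = 1/|Y| = 20.2 Ω, ∠Z = −∠Y = 61.4°
I = V/|Z| = 614 mA
P = VI cos φ = 12.4 × 0.614 × cos(61.4°) = 3.64 W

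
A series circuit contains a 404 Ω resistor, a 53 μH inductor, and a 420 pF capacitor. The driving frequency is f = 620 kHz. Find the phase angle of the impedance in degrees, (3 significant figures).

ω = 2πf = 3.896e+06 rad/s
X_L = ωL = 206 Ω
X_C = 1/(ωC) = 611 Ω
Net reactance X = X_L − X_C = -405 Ω
Z = 404 − j405 Ω
|Z| = √(404² + 405²) = 572 Ω
∠Z = arctan(-405/404) = -45.1°

-45.1°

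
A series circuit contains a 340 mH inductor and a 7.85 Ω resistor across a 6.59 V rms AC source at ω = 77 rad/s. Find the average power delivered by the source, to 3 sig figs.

X_L = ωL = 26.2 Ω
Z = 7.85 + j26.2 Ω
|Z| = √(7.85² + 26.2²) = 27.3 Ω
∠Z = arctan(26.2/7.85) = 73.3°
I = V/|Z| = 241 mA
P = VI cos φ = 6.59 × 0.241 × cos(73.3°) = 456 mW

456 mW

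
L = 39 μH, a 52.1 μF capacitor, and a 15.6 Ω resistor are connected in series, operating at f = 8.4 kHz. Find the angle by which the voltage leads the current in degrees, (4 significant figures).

6.200°

ω = 2πf = 52780 rad/s
X_L = ωL = 2.058 Ω
X_C = 1/(ωC) = 0.3637 Ω
Net reactance X = X_L − X_C = 1.695 Ω
Z = 15.60 + j1.695 Ω
|Z| = √(15.60² + 1.695²) = 15.69 Ω
∠Z = arctan(1.695/15.60) = 6.200°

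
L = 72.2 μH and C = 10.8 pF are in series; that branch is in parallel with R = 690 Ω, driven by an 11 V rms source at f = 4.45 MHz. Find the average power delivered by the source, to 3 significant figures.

ω = 2πf = 2.796e+07 rad/s
X_L = ωL = 2020 Ω
X_C = 1/(ωC) = 3310 Ω
Branch 1: Z₁ = R = 690 Ω
Branch 2 (series LC): Z₂ = j(X_L − X_C) = −j1290 Ω
Parallel: Z = Z₁Z₂/(Z₁+Z₂), |Z| = 609 Ω, ∠Z = -28.1°
I = V/|Z| = 18.1 mA
P = VI cos φ = 11 × 0.0181 × cos(-28.1°) = 175 mW

175 mW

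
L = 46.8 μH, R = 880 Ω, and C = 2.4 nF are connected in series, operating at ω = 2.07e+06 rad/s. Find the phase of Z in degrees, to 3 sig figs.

X_L = ωL = 96.9 Ω
X_C = 1/(ωC) = 201 Ω
Net reactance X = X_L − X_C = -104 Ω
Z = 880 − j104 Ω
|Z| = √(880² + 104²) = 886 Ω
∠Z = arctan(-104/880) = -6.77°

-6.77°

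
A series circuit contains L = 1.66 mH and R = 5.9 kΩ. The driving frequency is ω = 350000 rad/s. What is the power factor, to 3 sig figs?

0.995

X_L = ωL = 581 Ω
Z = 5900 + j581 Ω
|Z| = √(5900² + 581²) = 5930 Ω
∠Z = arctan(581/5900) = 5.62°
cos φ = cos(5.62°) = 0.995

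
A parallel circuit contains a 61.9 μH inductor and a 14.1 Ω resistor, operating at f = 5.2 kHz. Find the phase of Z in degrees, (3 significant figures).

81.8°

ω = 2πf = 32670 rad/s
X_L = ωL = 2.02 Ω
Parallel: admittances add. Y = 1/R + 1/(jωL)
Y = (0.0709 − j0.494) S
|Y| = 0.500 S → |Z| = 1/|Y| = 2.00 Ω, ∠Z = −∠Y = 81.8°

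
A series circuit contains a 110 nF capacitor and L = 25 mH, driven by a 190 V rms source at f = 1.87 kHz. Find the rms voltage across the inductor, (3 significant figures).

ω = 2πf = 11750 rad/s
X_L = ωL = 294 Ω
X_C = 1/(ωC) = 774 Ω
Net reactance X = X_L − X_C = -480 Ω
Z = − j480 Ω
|Z| = √(0² + 480²) = 480 Ω
I = V/|Z| = 396 mA
V_L = I·|Z_L| = 0.396 × 294 = 116 V

116 V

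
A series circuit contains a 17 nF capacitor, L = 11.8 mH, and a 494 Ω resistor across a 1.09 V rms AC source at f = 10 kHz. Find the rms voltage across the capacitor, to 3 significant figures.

ω = 2πf = 62830 rad/s
X_L = ωL = 741 Ω
X_C = 1/(ωC) = 936 Ω
Net reactance X = X_L − X_C = -195 Ω
Z = 494 − j195 Ω
|Z| = √(494² + 195²) = 531 Ω
I = V/|Z| = 2.05 mA
V_C = I·|Z_C| = 0.00205 × 936 = 1.92 V

1.92 V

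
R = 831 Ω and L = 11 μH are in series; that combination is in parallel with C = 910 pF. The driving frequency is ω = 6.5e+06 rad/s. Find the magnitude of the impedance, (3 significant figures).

X_L = ωL = 71.5 Ω
X_C = 1/(ωC) = 169 Ω
Branch 1 (R+jX_L): Z₁ = 831 + j71.5 Ω, |Z₁| = 834 Ω
Branch 2 (−jX_C): Z₂ = −j169 Ω
Parallel: Z = Z₁Z₂/(Z₁+Z₂), |Z| = 169 Ω, ∠Z = -78.4°

169 Ω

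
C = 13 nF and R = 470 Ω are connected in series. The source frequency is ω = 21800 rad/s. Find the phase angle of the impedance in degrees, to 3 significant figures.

X_C = 1/(ωC) = 3530 Ω
Z = 470 − j3530 Ω
|Z| = √(470² + 3530²) = 3560 Ω
∠Z = arctan(-3530/470) = -82.4°

-82.4°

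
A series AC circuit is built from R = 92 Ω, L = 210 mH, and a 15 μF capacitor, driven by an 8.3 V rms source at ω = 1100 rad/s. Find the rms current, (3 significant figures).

42.9 mA

X_L = ωL = 231 Ω
X_C = 1/(ωC) = 60.6 Ω
Net reactance X = X_L − X_C = 170 Ω
Z = 92.0 + j170 Ω
|Z| = √(92.0² + 170²) = 194 Ω
I = V/|Z| = 8.3/194 = 42.9 mA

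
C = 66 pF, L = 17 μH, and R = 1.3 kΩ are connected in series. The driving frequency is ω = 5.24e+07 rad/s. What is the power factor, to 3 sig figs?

X_L = ωL = 891 Ω
X_C = 1/(ωC) = 289 Ω
Net reactance X = X_L − X_C = 602 Ω
Z = 1300 + j602 Ω
|Z| = √(1300² + 602²) = 1430 Ω
∠Z = arctan(602/1300) = 24.8°
cos φ = cos(24.8°) = 0.908

0.908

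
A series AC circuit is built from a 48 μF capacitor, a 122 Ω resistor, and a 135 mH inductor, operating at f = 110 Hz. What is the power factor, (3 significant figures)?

ω = 2πf = 691.2 rad/s
X_L = ωL = 93.3 Ω
X_C = 1/(ωC) = 30.1 Ω
Net reactance X = X_L − X_C = 63.2 Ω
Z = 122 + j63.2 Ω
|Z| = √(122² + 63.2²) = 137 Ω
∠Z = arctan(63.2/122) = 27.4°
cos φ = cos(27.4°) = 0.888

0.888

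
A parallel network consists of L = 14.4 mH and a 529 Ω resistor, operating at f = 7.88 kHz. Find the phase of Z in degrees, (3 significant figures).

36.6°

ω = 2πf = 49510 rad/s
X_L = ωL = 713 Ω
Parallel: admittances add. Y = 1/R + 1/(jωL)
Y = (0.00189 − j0.00140) S
|Y| = 0.00235 S → |Z| = 1/|Y| = 425 Ω, ∠Z = −∠Y = 36.6°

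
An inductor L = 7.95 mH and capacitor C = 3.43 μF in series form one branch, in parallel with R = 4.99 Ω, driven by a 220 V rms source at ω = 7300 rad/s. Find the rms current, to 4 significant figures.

X_L = ωL = 58.04 Ω
X_C = 1/(ωC) = 39.94 Ω
Branch 1: Z₁ = R = 4.990 Ω
Branch 2 (series LC): Z₂ = j(X_L − X_C) = j18.10 Ω
Parallel: Z = Z₁Z₂/(Z₁+Z₂), |Z| = 4.810 Ω, ∠Z = 15.42°
I = V/|Z| = 220/4.810 = 45.73 A

45.73 A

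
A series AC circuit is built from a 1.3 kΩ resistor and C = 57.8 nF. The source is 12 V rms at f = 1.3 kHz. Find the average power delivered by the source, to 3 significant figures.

30.3 mW

ω = 2πf = 8168 rad/s
X_C = 1/(ωC) = 2120 Ω
Z = 1300 − j2120 Ω
|Z| = √(1300² + 2120²) = 2490 Ω
∠Z = arctan(-2120/1300) = -58.5°
I = V/|Z| = 4.83 mA
P = VI cos φ = 12 × 0.00483 × cos(-58.5°) = 30.3 mW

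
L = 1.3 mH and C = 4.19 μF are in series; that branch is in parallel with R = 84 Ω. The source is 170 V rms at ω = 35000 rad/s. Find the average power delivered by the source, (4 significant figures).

344.0 W

X_L = ωL = 45.50 Ω
X_C = 1/(ωC) = 6.819 Ω
Branch 1: Z₁ = R = 84.00 Ω
Branch 2 (series LC): Z₂ = j(X_L − X_C) = j38.68 Ω
Parallel: Z = Z₁Z₂/(Z₁+Z₂), |Z| = 35.13 Ω, ∠Z = 65.27°
I = V/|Z| = 4.839 A
P = VI cos φ = 170 × 4.839 × cos(65.27°) = 344.0 W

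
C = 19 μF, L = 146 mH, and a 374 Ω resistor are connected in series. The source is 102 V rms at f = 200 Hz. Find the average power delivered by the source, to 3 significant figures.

24.3 W

ω = 2πf = 1257 rad/s
X_L = ωL = 183 Ω
X_C = 1/(ωC) = 41.9 Ω
Net reactance X = X_L − X_C = 142 Ω
Z = 374 + j142 Ω
|Z| = √(374² + 142²) = 400 Ω
∠Z = arctan(142/374) = 20.7°
I = V/|Z| = 255 mA
P = VI cos φ = 102 × 0.255 × cos(20.7°) = 24.3 W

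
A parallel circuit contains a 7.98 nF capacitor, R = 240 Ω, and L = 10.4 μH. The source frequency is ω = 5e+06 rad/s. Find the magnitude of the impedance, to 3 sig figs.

47.4 Ω

X_L = ωL = 52.0 Ω
X_C = 1/(ωC) = 25.1 Ω
Parallel: admittances add. Y = 1/R + 1/(jωL) + jωC
Y = (0.00417 + j0.0207) S
|Y| = 0.0211 S → |Z| = 1/|Y| = 47.4 Ω, ∠Z = −∠Y = -78.6°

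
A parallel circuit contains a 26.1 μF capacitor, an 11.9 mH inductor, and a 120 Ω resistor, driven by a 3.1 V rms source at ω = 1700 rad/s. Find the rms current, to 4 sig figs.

X_L = ωL = 20.23 Ω
X_C = 1/(ωC) = 22.54 Ω
Parallel: admittances add. Y = 1/R + 1/(jωL) + jωC
Y = (0.008333 − j0.005062) S
|Y| = 0.009750 S → |Z| = 1/|Y| = 102.6 Ω, ∠Z = −∠Y = 31.27°
I = V/|Z| = 3.1/102.6 = 30.23 mA

30.23 mA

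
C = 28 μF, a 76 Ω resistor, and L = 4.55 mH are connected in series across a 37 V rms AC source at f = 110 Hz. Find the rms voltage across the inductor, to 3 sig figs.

1.29 V

ω = 2πf = 691.2 rad/s
X_L = ωL = 3.14 Ω
X_C = 1/(ωC) = 51.7 Ω
Net reactance X = X_L − X_C = -48.5 Ω
Z = 76.0 − j48.5 Ω
|Z| = √(76.0² + 48.5²) = 90.2 Ω
I = V/|Z| = 410 mA
V_L = I·|Z_L| = 0.410 × 3.14 = 1.29 V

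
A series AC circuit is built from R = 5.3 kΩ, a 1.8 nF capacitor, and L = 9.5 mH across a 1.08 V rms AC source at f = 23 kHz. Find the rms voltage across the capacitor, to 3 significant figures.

ω = 2πf = 144500 rad/s
X_L = ωL = 1370 Ω
X_C = 1/(ωC) = 3840 Ω
Net reactance X = X_L − X_C = -2470 Ω
Z = 5300 − j2470 Ω
|Z| = √(5300² + 2470²) = 5850 Ω
I = V/|Z| = 185 μA
V_C = I·|Z_C| = 0.000185 × 3840 = 0.710 V

0.710 V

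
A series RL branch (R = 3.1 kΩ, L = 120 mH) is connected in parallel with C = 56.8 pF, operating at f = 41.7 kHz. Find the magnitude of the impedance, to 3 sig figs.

59200 Ω

ω = 2πf = 262000 rad/s
X_L = ωL = 31400 Ω
X_C = 1/(ωC) = 67200 Ω
Branch 1 (R+jX_L): Z₁ = 3100 + j31400 Ω, |Z₁| = 31600 Ω
Branch 2 (−jX_C): Z₂ = −j67200 Ω
Parallel: Z = Z₁Z₂/(Z₁+Z₂), |Z| = 59200 Ω, ∠Z = 79.4°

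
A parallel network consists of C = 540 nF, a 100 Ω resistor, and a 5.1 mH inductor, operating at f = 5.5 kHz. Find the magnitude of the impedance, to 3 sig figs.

61.0 Ω

ω = 2πf = 34560 rad/s
X_L = ωL = 176 Ω
X_C = 1/(ωC) = 53.6 Ω
Parallel: admittances add. Y = 1/R + 1/(jωL) + jωC
Y = (0.0100 + j0.0130) S
|Y| = 0.0164 S → |Z| = 1/|Y| = 61.0 Ω, ∠Z = −∠Y = -52.4°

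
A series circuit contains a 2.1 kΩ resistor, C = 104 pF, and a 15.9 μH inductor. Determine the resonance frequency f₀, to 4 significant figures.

ω₀ = 1/√(LC) = 1/√(1.59e-05 × 1.04e-10) = 2.459e+07 rad/s
f₀ = ω₀/(2π) = 3.914 MHz

3.914 MHz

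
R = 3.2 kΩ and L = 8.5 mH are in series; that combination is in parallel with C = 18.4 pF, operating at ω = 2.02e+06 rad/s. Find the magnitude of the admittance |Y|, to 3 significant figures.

21.8 μS

X_L = ωL = 17200 Ω
X_C = 1/(ωC) = 26900 Ω
Branch 1 (R+jX_L): Z₁ = 3200 + j17200 Ω, |Z₁| = 17500 Ω
Branch 2 (−jX_C): Z₂ = −j26900 Ω
Parallel: Z = Z₁Z₂/(Z₁+Z₂), |Z| = 45900 Ω, ∠Z = 61.2°
|Y| = 1/|Z| = 21.8 μS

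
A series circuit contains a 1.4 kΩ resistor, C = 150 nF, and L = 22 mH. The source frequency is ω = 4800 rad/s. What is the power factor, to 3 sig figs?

X_L = ωL = 106 Ω
X_C = 1/(ωC) = 1390 Ω
Net reactance X = X_L − X_C = -1280 Ω
Z = 1400 − j1280 Ω
|Z| = √(1400² + 1280²) = 1900 Ω
∠Z = arctan(-1280/1400) = -42.5°
cos φ = cos(-42.5°) = 0.737

0.737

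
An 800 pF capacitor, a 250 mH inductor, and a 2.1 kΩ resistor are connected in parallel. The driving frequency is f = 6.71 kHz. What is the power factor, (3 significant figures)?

0.992

ω = 2πf = 42160 rad/s
X_L = ωL = 10500 Ω
X_C = 1/(ωC) = 29600 Ω
Parallel: admittances add. Y = 1/R + 1/(jωL) + jωC
Y = (0.000476 − j6.11e-05) S
|Y| = 0.000480 S → |Z| = 1/|Y| = 2080 Ω, ∠Z = −∠Y = 7.32°
cos φ = cos(7.32°) = 0.992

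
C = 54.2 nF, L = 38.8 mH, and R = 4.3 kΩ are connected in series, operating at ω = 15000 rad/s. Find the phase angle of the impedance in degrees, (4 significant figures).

-8.570°

X_L = ωL = 582.0 Ω
X_C = 1/(ωC) = 1230 Ω
Net reactance X = X_L − X_C = -648.0 Ω
Z = 4300 − j648.0 Ω
|Z| = √(4300² + 648.0²) = 4349 Ω
∠Z = arctan(-648.0/4300) = -8.570°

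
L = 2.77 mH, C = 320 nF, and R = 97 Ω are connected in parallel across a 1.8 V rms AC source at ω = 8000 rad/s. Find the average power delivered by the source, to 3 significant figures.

X_L = ωL = 22.2 Ω
X_C = 1/(ωC) = 391 Ω
Parallel: admittances add. Y = 1/R + 1/(jωL) + jωC
Y = (0.0103 − j0.0426) S
|Y| = 0.0438 S → |Z| = 1/|Y| = 22.8 Ω, ∠Z = −∠Y = 76.4°
I = V/|Z| = 78.8 mA
P = VI cos φ = 1.8 × 0.0788 × cos(76.4°) = 33.4 mW

33.4 mW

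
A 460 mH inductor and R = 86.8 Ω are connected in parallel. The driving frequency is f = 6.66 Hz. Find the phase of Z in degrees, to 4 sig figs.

77.50°

ω = 2πf = 41.85 rad/s
X_L = ωL = 19.25 Ω
Parallel: admittances add. Y = 1/R + 1/(jωL)
Y = (0.01152 − j0.05195) S
|Y| = 0.05321 S → |Z| = 1/|Y| = 18.79 Ω, ∠Z = −∠Y = 77.50°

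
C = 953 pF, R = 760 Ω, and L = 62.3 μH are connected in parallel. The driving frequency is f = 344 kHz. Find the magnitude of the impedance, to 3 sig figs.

ω = 2πf = 2.161e+06 rad/s
X_L = ωL = 135 Ω
X_C = 1/(ωC) = 485 Ω
Parallel: admittances add. Y = 1/R + 1/(jωL) + jωC
Y = (0.00132 − j0.00537) S
|Y| = 0.00553 S → |Z| = 1/|Y| = 181 Ω, ∠Z = −∠Y = 76.2°

181 Ω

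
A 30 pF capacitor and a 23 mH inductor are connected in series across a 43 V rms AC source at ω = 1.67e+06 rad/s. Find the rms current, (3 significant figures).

X_L = ωL = 38400 Ω
X_C = 1/(ωC) = 20000 Ω
Net reactance X = X_L − X_C = 18400 Ω
Z = j18400 Ω
|Z| = √(0² + 18400²) = 18400 Ω
I = V/|Z| = 43/18400 = 2.33 mA

2.33 mA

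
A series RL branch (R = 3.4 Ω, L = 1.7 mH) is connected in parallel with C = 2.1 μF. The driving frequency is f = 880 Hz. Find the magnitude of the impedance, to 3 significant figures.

11.2 Ω

ω = 2πf = 5529 rad/s
X_L = ωL = 9.40 Ω
X_C = 1/(ωC) = 86.1 Ω
Branch 1 (R+jX_L): Z₁ = 3.40 + j9.40 Ω, |Z₁| = 10.0 Ω
Branch 2 (−jX_C): Z₂ = −j86.1 Ω
Parallel: Z = Z₁Z₂/(Z₁+Z₂), |Z| = 11.2 Ω, ∠Z = 67.6°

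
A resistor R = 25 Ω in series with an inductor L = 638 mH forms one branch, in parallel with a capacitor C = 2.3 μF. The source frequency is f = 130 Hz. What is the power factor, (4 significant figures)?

ω = 2πf = 816.8 rad/s
X_L = ωL = 521.1 Ω
X_C = 1/(ωC) = 532.3 Ω
Branch 1 (R+jX_L): Z₁ = 25.00 + j521.1 Ω, |Z₁| = 521.7 Ω
Branch 2 (−jX_C): Z₂ = −j532.3 Ω
Parallel: Z = Z₁Z₂/(Z₁+Z₂), |Z| = 10140 Ω, ∠Z = 21.32°
cos φ = cos(21.32°) = 0.9316

0.9316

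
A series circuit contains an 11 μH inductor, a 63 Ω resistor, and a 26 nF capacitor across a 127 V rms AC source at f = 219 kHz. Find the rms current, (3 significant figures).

1.98 A

ω = 2πf = 1.376e+06 rad/s
X_L = ωL = 15.1 Ω
X_C = 1/(ωC) = 28.0 Ω
Net reactance X = X_L − X_C = -12.8 Ω
Z = 63.0 − j12.8 Ω
|Z| = √(63.0² + 12.8²) = 64.3 Ω
I = V/|Z| = 127/64.3 = 1.98 A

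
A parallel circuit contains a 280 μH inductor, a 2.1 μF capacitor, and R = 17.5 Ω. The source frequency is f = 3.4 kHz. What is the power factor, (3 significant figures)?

ω = 2πf = 21360 rad/s
X_L = ωL = 5.98 Ω
X_C = 1/(ωC) = 22.3 Ω
Parallel: admittances add. Y = 1/R + 1/(jωL) + jωC
Y = (0.0571 − j0.122) S
|Y| = 0.135 S → |Z| = 1/|Y| = 7.41 Ω, ∠Z = −∠Y = 65.0°
cos φ = cos(65.0°) = 0.423

0.423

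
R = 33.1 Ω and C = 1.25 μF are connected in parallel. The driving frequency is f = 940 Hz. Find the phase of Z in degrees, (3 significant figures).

-13.7°

ω = 2πf = 5906 rad/s
X_C = 1/(ωC) = 135 Ω
Parallel: admittances add. Y = 1/R + jωC
Y = (0.0302 + j0.00738) S
|Y| = 0.0311 S → |Z| = 1/|Y| = 32.2 Ω, ∠Z = −∠Y = -13.7°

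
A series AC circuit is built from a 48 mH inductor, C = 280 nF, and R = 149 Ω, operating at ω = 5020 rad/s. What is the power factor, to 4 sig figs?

0.3019

X_L = ωL = 241.0 Ω
X_C = 1/(ωC) = 711.4 Ω
Net reactance X = X_L − X_C = -470.5 Ω
Z = 149.0 − j470.5 Ω
|Z| = √(149.0² + 470.5²) = 493.5 Ω
∠Z = arctan(-470.5/149.0) = -72.43°
cos φ = cos(-72.43°) = 0.3019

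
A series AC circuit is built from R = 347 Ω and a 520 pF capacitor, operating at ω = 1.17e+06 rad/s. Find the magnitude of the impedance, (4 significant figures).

1680 Ω

X_C = 1/(ωC) = 1644 Ω
Z = 347.0 − j1644 Ω
|Z| = √(347.0² + 1644²) = 1680 Ω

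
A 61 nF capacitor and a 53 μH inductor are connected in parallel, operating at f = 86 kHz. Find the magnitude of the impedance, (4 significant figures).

ω = 2πf = 540400 rad/s
X_L = ωL = 28.64 Ω
X_C = 1/(ωC) = 30.34 Ω
Parallel: admittances add. Y = 1/(jωL) + jωC
Y = (0 − j0.001956) S
|Y| = 0.001956 S → |Z| = 1/|Y| = 511.2 Ω, ∠Z = −∠Y = 90.00°

511.2 Ω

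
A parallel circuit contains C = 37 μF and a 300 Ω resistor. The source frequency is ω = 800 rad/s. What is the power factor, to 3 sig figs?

X_C = 1/(ωC) = 33.8 Ω
Parallel: admittances add. Y = 1/R + jωC
Y = (0.00333 + j0.0296) S
|Y| = 0.0298 S → |Z| = 1/|Y| = 33.6 Ω, ∠Z = −∠Y = -83.6°
cos φ = cos(-83.6°) = 0.112

0.112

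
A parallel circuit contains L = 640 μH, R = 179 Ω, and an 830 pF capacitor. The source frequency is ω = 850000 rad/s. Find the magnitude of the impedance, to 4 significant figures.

175.4 Ω

X_L = ωL = 544.0 Ω
X_C = 1/(ωC) = 1417 Ω
Parallel: admittances add. Y = 1/R + 1/(jωL) + jωC
Y = (0.005587 − j0.001133) S
|Y| = 0.005700 S → |Z| = 1/|Y| = 175.4 Ω, ∠Z = −∠Y = 11.46°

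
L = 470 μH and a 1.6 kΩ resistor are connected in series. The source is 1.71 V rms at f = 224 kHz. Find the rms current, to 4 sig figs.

987.7 μA

ω = 2πf = 1.407e+06 rad/s
X_L = ωL = 661.5 Ω
Z = 1600 + j661.5 Ω
|Z| = √(1600² + 661.5²) = 1731 Ω
I = V/|Z| = 1.71/1731 = 987.7 μA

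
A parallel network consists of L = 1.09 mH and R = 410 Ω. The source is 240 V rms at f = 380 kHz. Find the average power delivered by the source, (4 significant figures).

140.5 W

ω = 2πf = 2.388e+06 rad/s
X_L = ωL = 2602 Ω
Parallel: admittances add. Y = 1/R + 1/(jωL)
Y = (0.002439 − j0.0003842) S
|Y| = 0.002469 S → |Z| = 1/|Y| = 405.0 Ω, ∠Z = −∠Y = 8.953°
I = V/|Z| = 592.6 mA
P = VI cos φ = 240 × 0.5926 × cos(8.953°) = 140.5 W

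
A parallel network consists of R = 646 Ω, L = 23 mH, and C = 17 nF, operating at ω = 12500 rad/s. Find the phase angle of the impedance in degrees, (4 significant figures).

X_L = ωL = 287.5 Ω
X_C = 1/(ωC) = 4706 Ω
Parallel: admittances add. Y = 1/R + 1/(jωL) + jωC
Y = (0.001548 − j0.003266) S
|Y| = 0.003614 S → |Z| = 1/|Y| = 276.7 Ω, ∠Z = −∠Y = 64.64°

64.64°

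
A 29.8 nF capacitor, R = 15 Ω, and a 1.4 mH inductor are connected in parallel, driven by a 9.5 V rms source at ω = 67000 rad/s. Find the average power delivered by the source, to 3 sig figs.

X_L = ωL = 93.8 Ω
X_C = 1/(ωC) = 501 Ω
Parallel: admittances add. Y = 1/R + 1/(jωL) + jωC
Y = (0.0667 − j0.00866) S
|Y| = 0.0672 S → |Z| = 1/|Y| = 14.9 Ω, ∠Z = −∠Y = 7.40°
I = V/|Z| = 639 mA
P = VI cos φ = 9.5 × 0.639 × cos(7.40°) = 6.02 W

6.02 W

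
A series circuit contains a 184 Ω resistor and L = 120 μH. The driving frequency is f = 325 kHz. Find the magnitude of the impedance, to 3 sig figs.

ω = 2πf = 2.042e+06 rad/s
X_L = ωL = 245 Ω
Z = 184 + j245 Ω
|Z| = √(184² + 245²) = 306 Ω

306 Ω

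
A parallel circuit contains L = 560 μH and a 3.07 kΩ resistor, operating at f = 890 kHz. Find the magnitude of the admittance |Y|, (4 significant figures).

456.2 μS

ω = 2πf = 5.592e+06 rad/s
X_L = ωL = 3132 Ω
Parallel: admittances add. Y = 1/R + 1/(jωL)
Y = (0.0003257 − j0.0003193) S
|Y| = 0.0004562 S → |Z| = 1/|Y| = 2192 Ω, ∠Z = −∠Y = 44.43°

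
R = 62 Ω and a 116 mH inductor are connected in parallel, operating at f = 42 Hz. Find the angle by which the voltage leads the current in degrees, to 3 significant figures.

63.7°

ω = 2πf = 263.9 rad/s
X_L = ωL = 30.6 Ω
Parallel: admittances add. Y = 1/R + 1/(jωL)
Y = (0.0161 − j0.0327) S
|Y| = 0.0364 S → |Z| = 1/|Y| = 27.4 Ω, ∠Z = −∠Y = 63.7°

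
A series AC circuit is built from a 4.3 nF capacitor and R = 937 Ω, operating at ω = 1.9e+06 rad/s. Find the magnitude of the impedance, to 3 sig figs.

X_C = 1/(ωC) = 122 Ω
Z = 937 − j122 Ω
|Z| = √(937² + 122²) = 945 Ω

945 Ω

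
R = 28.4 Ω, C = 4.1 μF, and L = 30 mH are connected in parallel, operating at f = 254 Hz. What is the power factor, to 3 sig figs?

0.926

ω = 2πf = 1596 rad/s
X_L = ωL = 47.9 Ω
X_C = 1/(ωC) = 153 Ω
Parallel: admittances add. Y = 1/R + 1/(jωL) + jωC
Y = (0.0352 − j0.0143) S
|Y| = 0.0380 S → |Z| = 1/|Y| = 26.3 Ω, ∠Z = −∠Y = 22.2°
cos φ = cos(22.2°) = 0.926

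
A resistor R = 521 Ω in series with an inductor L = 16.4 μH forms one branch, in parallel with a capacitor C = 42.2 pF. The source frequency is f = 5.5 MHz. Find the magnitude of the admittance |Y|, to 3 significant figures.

1.01 mS

ω = 2πf = 3.456e+07 rad/s
X_L = ωL = 567 Ω
X_C = 1/(ωC) = 686 Ω
Branch 1 (R+jX_L): Z₁ = 521 + j567 Ω, |Z₁| = 770 Ω
Branch 2 (−jX_C): Z₂ = −j686 Ω
Parallel: Z = Z₁Z₂/(Z₁+Z₂), |Z| = 988 Ω, ∠Z = -29.7°
|Y| = 1/|Z| = 1.01 mS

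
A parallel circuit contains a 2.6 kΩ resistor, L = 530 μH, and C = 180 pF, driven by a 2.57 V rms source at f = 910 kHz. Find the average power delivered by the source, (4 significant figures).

2.540 mW

ω = 2πf = 5.718e+06 rad/s
X_L = ωL = 3030 Ω
X_C = 1/(ωC) = 971.6 Ω
Parallel: admittances add. Y = 1/R + 1/(jωL) + jωC
Y = (0.0003846 + j0.0006992) S
|Y| = 0.0007980 S → |Z| = 1/|Y| = 1253 Ω, ∠Z = −∠Y = -61.19°
I = V/|Z| = 2.051 mA
P = VI cos φ = 2.57 × 0.002051 × cos(-61.19°) = 2.540 mW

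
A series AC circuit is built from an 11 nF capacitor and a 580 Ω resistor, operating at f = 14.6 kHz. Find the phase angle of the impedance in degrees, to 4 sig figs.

-59.66°

ω = 2πf = 91730 rad/s
X_C = 1/(ωC) = 991.0 Ω
Z = 580.0 − j991.0 Ω
|Z| = √(580.0² + 991.0²) = 1148 Ω
∠Z = arctan(-991.0/580.0) = -59.66°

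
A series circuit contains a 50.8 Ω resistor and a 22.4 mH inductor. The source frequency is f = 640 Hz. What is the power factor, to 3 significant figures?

ω = 2πf = 4021 rad/s
X_L = ωL = 90.1 Ω
Z = 50.8 + j90.1 Ω
|Z| = √(50.8² + 90.1²) = 103 Ω
∠Z = arctan(90.1/50.8) = 60.6°
cos φ = cos(60.6°) = 0.491

0.491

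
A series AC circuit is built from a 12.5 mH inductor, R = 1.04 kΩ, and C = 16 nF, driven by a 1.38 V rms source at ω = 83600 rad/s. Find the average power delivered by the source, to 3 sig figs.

X_L = ωL = 1040 Ω
X_C = 1/(ωC) = 748 Ω
Net reactance X = X_L − X_C = 297 Ω
Z = 1040 + j297 Ω
|Z| = √(1040² + 297²) = 1080 Ω
∠Z = arctan(297/1040) = 16.0°
I = V/|Z| = 1.28 mA
P = VI cos φ = 1.38 × 0.00128 × cos(16.0°) = 1.69 mW

1.69 mW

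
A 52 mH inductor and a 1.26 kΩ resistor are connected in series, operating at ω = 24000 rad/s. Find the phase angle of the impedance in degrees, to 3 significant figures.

44.7°

X_L = ωL = 1250 Ω
Z = 1260 + j1250 Ω
|Z| = √(1260² + 1250²) = 1770 Ω
∠Z = arctan(1250/1260) = 44.7°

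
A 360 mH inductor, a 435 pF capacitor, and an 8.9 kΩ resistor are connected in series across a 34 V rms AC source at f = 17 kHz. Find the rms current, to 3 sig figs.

ω = 2πf = 106800 rad/s
X_L = ωL = 38500 Ω
X_C = 1/(ωC) = 21500 Ω
Net reactance X = X_L − X_C = 16900 Ω
Z = 8900 + j16900 Ω
|Z| = √(8900² + 16900²) = 19100 Ω
I = V/|Z| = 34/19100 = 1.78 mA

1.78 mA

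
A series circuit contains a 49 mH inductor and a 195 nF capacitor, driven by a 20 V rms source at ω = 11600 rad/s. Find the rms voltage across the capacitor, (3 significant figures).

70.0 V

X_L = ωL = 568 Ω
X_C = 1/(ωC) = 442 Ω
Net reactance X = X_L − X_C = 126 Ω
Z = j126 Ω
|Z| = √(0² + 126²) = 126 Ω
I = V/|Z| = 158 mA
V_C = I·|Z_C| = 0.158 × 442 = 70.0 V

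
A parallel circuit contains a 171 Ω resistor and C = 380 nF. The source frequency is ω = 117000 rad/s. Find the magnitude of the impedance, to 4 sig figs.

X_C = 1/(ωC) = 22.49 Ω
Parallel: admittances add. Y = 1/R + jωC
Y = (0.005848 + j0.04446) S
|Y| = 0.04484 S → |Z| = 1/|Y| = 22.30 Ω, ∠Z = −∠Y = -82.51°

22.30 Ω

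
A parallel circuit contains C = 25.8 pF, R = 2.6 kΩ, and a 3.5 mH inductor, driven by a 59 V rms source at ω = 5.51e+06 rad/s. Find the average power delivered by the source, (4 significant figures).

1.339 W

X_L = ωL = 19280 Ω
X_C = 1/(ωC) = 7034 Ω
Parallel: admittances add. Y = 1/R + 1/(jωL) + jωC
Y = (0.0003846 + j9.03e-05) S
|Y| = 0.0003951 S → |Z| = 1/|Y| = 2531 Ω, ∠Z = −∠Y = -13.21°
I = V/|Z| = 23.31 mA
P = VI cos φ = 59 × 0.02331 × cos(-13.21°) = 1.339 W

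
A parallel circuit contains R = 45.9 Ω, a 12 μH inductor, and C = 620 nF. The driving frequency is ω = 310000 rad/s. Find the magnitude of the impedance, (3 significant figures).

12.6 Ω

X_L = ωL = 3.72 Ω
X_C = 1/(ωC) = 5.20 Ω
Parallel: admittances add. Y = 1/R + 1/(jωL) + jωC
Y = (0.0218 − j0.0766) S
|Y| = 0.0797 S → |Z| = 1/|Y| = 12.6 Ω, ∠Z = −∠Y = 74.1°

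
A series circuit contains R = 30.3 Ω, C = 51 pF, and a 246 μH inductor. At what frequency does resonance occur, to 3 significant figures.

ω₀ = 1/√(LC) = 1/√(0.000246 × 5.1e-11) = 8.928e+06 rad/s
f₀ = ω₀/(2π) = 1.42 MHz

1.42 MHz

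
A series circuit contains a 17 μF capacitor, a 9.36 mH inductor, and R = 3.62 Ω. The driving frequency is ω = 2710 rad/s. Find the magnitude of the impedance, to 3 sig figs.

X_L = ωL = 25.4 Ω
X_C = 1/(ωC) = 21.7 Ω
Net reactance X = X_L − X_C = 3.66 Ω
Z = 3.62 + j3.66 Ω
|Z| = √(3.62² + 3.66²) = 5.15 Ω

5.15 Ω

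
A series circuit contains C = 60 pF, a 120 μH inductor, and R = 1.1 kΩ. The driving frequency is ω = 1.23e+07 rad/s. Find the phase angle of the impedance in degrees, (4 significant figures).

X_L = ωL = 1476 Ω
X_C = 1/(ωC) = 1355 Ω
Net reactance X = X_L − X_C = 121.0 Ω
Z = 1100 + j121.0 Ω
|Z| = √(1100² + 121.0²) = 1107 Ω
∠Z = arctan(121.0/1100) = 6.277°

6.277°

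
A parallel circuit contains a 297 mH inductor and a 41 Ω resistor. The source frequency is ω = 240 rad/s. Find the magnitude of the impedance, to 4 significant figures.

35.54 Ω

X_L = ωL = 71.28 Ω
Parallel: admittances add. Y = 1/R + 1/(jωL)
Y = (0.02439 − j0.01403) S
|Y| = 0.02814 S → |Z| = 1/|Y| = 35.54 Ω, ∠Z = −∠Y = 29.91°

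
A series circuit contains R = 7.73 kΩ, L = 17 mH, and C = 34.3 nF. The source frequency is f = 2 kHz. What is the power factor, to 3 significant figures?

0.965

ω = 2πf = 12570 rad/s
X_L = ωL = 214 Ω
X_C = 1/(ωC) = 2320 Ω
Net reactance X = X_L − X_C = -2110 Ω
Z = 7730 − j2110 Ω
|Z| = √(7730² + 2110²) = 8010 Ω
∠Z = arctan(-2110/7730) = -15.2°
cos φ = cos(-15.2°) = 0.965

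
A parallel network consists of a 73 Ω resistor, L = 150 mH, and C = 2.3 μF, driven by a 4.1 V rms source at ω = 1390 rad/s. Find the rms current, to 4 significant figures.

56.55 mA

X_L = ωL = 208.5 Ω
X_C = 1/(ωC) = 312.8 Ω
Parallel: admittances add. Y = 1/R + 1/(jωL) + jωC
Y = (0.01370 − j0.001599) S
|Y| = 0.01379 S → |Z| = 1/|Y| = 72.51 Ω, ∠Z = −∠Y = 6.659°
I = V/|Z| = 4.1/72.51 = 56.55 mA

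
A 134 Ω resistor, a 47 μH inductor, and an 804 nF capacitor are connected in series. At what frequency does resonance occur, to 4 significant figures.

ω₀ = 1/√(LC) = 1/√(4.7e-05 × 8.04e-07) = 162700 rad/s
f₀ = ω₀/(2π) = 25.89 kHz

25.89 kHz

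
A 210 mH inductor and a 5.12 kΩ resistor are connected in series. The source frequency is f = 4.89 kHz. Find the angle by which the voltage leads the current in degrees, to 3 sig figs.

ω = 2πf = 30720 rad/s
X_L = ωL = 6450 Ω
Z = 5120 + j6450 Ω
|Z| = √(5120² + 6450²) = 8240 Ω
∠Z = arctan(6450/5120) = 51.6°

51.6°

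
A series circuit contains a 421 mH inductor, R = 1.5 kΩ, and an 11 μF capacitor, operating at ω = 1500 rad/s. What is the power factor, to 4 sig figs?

0.9346

X_L = ωL = 631.5 Ω
X_C = 1/(ωC) = 60.61 Ω
Net reactance X = X_L − X_C = 570.9 Ω
Z = 1500 + j570.9 Ω
|Z| = √(1500² + 570.9²) = 1605 Ω
∠Z = arctan(570.9/1500) = 20.84°
cos φ = cos(20.84°) = 0.9346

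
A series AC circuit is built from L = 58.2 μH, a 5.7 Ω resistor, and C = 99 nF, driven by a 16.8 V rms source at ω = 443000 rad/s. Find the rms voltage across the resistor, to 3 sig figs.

X_L = ωL = 25.8 Ω
X_C = 1/(ωC) = 22.8 Ω
Net reactance X = X_L − X_C = 2.98 Ω
Z = 5.70 + j2.98 Ω
|Z| = √(5.70² + 2.98²) = 6.43 Ω
I = V/|Z| = 2.61 A
V_R = I·|Z_R| = 2.61 × 5.70 = 14.9 V

14.9 V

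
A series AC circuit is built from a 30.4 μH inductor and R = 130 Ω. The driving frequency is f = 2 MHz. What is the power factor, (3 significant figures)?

0.322

ω = 2πf = 1.257e+07 rad/s
X_L = ωL = 382 Ω
Z = 130 + j382 Ω
|Z| = √(130² + 382²) = 404 Ω
∠Z = arctan(382/130) = 71.2°
cos φ = cos(71.2°) = 0.322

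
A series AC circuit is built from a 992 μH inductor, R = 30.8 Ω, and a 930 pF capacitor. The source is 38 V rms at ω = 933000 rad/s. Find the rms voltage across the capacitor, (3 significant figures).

191 V

X_L = ωL = 926 Ω
X_C = 1/(ωC) = 1150 Ω
Net reactance X = X_L − X_C = -227 Ω
Z = 30.8 − j227 Ω
|Z| = √(30.8² + 227²) = 229 Ω
I = V/|Z| = 166 mA
V_C = I·|Z_C| = 0.166 × 1150 = 191 V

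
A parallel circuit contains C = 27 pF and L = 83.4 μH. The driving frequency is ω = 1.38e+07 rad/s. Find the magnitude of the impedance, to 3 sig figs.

X_L = ωL = 1150 Ω
X_C = 1/(ωC) = 2680 Ω
Parallel: admittances add. Y = 1/(jωL) + jωC
Y = (0 − j0.000496) S
|Y| = 0.000496 S → |Z| = 1/|Y| = 2020 Ω, ∠Z = −∠Y = 90.0°

2020 Ω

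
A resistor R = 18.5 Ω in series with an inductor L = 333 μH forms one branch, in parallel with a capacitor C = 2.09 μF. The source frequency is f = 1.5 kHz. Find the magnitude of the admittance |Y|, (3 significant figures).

ω = 2πf = 9425 rad/s
X_L = ωL = 3.14 Ω
X_C = 1/(ωC) = 50.8 Ω
Branch 1 (R+jX_L): Z₁ = 18.5 + j3.14 Ω, |Z₁| = 18.8 Ω
Branch 2 (−jX_C): Z₂ = −j50.8 Ω
Parallel: Z = Z₁Z₂/(Z₁+Z₂), |Z| = 18.6 Ω, ∠Z = -11.6°
|Y| = 1/|Z| = 53.6 mS

53.6 mS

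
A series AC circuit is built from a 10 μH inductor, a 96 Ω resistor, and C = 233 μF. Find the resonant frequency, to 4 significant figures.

3.297 kHz

ω₀ = 1/√(LC) = 1/√(1e-05 × 0.000233) = 20720 rad/s
f₀ = ω₀/(2π) = 3.297 kHz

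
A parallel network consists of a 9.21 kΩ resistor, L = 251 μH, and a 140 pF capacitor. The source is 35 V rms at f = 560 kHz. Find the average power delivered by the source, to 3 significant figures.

ω = 2πf = 3.519e+06 rad/s
X_L = ωL = 883 Ω
X_C = 1/(ωC) = 2030 Ω
Parallel: admittances add. Y = 1/R + 1/(jωL) + jωC
Y = (0.000109 − j0.000640) S
|Y| = 0.000649 S → |Z| = 1/|Y| = 1540 Ω, ∠Z = −∠Y = 80.4°
I = V/|Z| = 22.7 mA
P = VI cos φ = 35 × 0.0227 × cos(80.4°) = 133 mW

133 mW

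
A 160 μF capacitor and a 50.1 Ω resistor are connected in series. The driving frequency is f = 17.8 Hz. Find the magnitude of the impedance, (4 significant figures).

ω = 2πf = 111.8 rad/s
X_C = 1/(ωC) = 55.88 Ω
Z = 50.10 − j55.88 Ω
|Z| = √(50.10² + 55.88²) = 75.05 Ω

75.05 Ω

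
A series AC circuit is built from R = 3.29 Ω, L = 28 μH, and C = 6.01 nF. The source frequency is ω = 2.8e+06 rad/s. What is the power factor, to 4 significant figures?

X_L = ωL = 78.40 Ω
X_C = 1/(ωC) = 59.42 Ω
Net reactance X = X_L − X_C = 18.98 Ω
Z = 3.290 + j18.98 Ω
|Z| = √(3.290² + 18.98²) = 19.26 Ω
∠Z = arctan(18.98/3.290) = 80.16°
cos φ = cos(80.16°) = 0.1708

0.1708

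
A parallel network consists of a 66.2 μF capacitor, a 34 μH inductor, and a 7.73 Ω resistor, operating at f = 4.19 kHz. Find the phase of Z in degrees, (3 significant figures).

ω = 2πf = 26330 rad/s
X_L = ωL = 0.895 Ω
X_C = 1/(ωC) = 0.574 Ω
Parallel: admittances add. Y = 1/R + 1/(jωL) + jωC
Y = (0.129 + j0.626) S
|Y| = 0.639 S → |Z| = 1/|Y| = 1.57 Ω, ∠Z = −∠Y = -78.3°

-78.3°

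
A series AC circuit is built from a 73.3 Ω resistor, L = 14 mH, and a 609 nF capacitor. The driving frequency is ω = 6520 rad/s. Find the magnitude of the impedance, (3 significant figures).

177 Ω

X_L = ωL = 91.3 Ω
X_C = 1/(ωC) = 252 Ω
Net reactance X = X_L − X_C = -161 Ω
Z = 73.3 − j161 Ω
|Z| = √(73.3² + 161²) = 177 Ω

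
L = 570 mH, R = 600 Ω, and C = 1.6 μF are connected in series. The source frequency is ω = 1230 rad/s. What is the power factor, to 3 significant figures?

0.952

X_L = ωL = 701 Ω
X_C = 1/(ωC) = 508 Ω
Net reactance X = X_L − X_C = 193 Ω
Z = 600 + j193 Ω
|Z| = √(600² + 193²) = 630 Ω
∠Z = arctan(193/600) = 17.8°
cos φ = cos(17.8°) = 0.952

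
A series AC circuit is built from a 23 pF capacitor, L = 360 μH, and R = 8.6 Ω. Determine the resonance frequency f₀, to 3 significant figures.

1.75 MHz

ω₀ = 1/√(LC) = 1/√(0.00036 × 2.3e-11) = 1.099e+07 rad/s
f₀ = ω₀/(2π) = 1.75 MHz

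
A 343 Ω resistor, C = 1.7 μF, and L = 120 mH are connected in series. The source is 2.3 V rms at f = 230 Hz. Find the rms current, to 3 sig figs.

5.54 mA

ω = 2πf = 1445 rad/s
X_L = ωL = 173 Ω
X_C = 1/(ωC) = 407 Ω
Net reactance X = X_L − X_C = -234 Ω
Z = 343 − j234 Ω
|Z| = √(343² + 234²) = 415 Ω
I = V/|Z| = 2.3/415 = 5.54 mA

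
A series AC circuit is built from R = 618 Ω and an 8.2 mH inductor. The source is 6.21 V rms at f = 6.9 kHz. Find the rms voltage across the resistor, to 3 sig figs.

ω = 2πf = 43350 rad/s
X_L = ωL = 356 Ω
Z = 618 + j356 Ω
|Z| = √(618² + 356²) = 713 Ω
I = V/|Z| = 8.71 mA
V_R = I·|Z_R| = 0.00871 × 618 = 5.38 V

5.38 V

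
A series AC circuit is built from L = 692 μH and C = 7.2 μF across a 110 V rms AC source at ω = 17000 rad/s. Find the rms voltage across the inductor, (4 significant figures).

X_L = ωL = 11.76 Ω
X_C = 1/(ωC) = 8.170 Ω
Net reactance X = X_L − X_C = 3.594 Ω
Z = j3.594 Ω
|Z| = √(0² + 3.594²) = 3.594 Ω
I = V/|Z| = 30.61 A
V_L = I·|Z_L| = 30.61 × 11.76 = 360.0 V

360.0 V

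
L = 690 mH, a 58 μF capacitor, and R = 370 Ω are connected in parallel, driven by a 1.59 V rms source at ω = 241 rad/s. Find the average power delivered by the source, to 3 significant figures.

6.83 mW

X_L = ωL = 166 Ω
X_C = 1/(ωC) = 71.5 Ω
Parallel: admittances add. Y = 1/R + 1/(jωL) + jωC
Y = (0.00270 + j0.00796) S
|Y| = 0.00841 S → |Z| = 1/|Y| = 119 Ω, ∠Z = −∠Y = -71.3°
I = V/|Z| = 13.4 mA
P = VI cos φ = 1.59 × 0.0134 × cos(-71.3°) = 6.83 mW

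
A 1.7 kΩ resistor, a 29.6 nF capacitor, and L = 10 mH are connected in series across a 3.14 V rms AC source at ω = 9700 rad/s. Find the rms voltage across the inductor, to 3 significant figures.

0.0804 V

X_L = ωL = 97.0 Ω
X_C = 1/(ωC) = 3480 Ω
Net reactance X = X_L − X_C = -3390 Ω
Z = 1700 − j3390 Ω
|Z| = √(1700² + 3390²) = 3790 Ω
I = V/|Z| = 829 μA
V_L = I·|Z_L| = 0.000829 × 97.0 = 0.0804 V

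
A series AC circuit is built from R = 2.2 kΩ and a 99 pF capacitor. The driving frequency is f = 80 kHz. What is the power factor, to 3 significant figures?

0.109

ω = 2πf = 502700 rad/s
X_C = 1/(ωC) = 20100 Ω
Z = 2200 − j20100 Ω
|Z| = √(2200² + 20100²) = 20200 Ω
∠Z = arctan(-20100/2200) = -83.8°
cos φ = cos(-83.8°) = 0.109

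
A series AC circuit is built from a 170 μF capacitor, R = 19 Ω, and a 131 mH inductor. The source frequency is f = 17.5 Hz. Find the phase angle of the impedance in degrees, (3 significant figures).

-64.1°

ω = 2πf = 110.0 rad/s
X_L = ωL = 14.4 Ω
X_C = 1/(ωC) = 53.5 Ω
Net reactance X = X_L − X_C = -39.1 Ω
Z = 19.0 − j39.1 Ω
|Z| = √(19.0² + 39.1²) = 43.5 Ω
∠Z = arctan(-39.1/19.0) = -64.1°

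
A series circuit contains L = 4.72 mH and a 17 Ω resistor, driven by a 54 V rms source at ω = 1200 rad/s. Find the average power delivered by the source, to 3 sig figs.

X_L = ωL = 5.66 Ω
Z = 17.0 + j5.66 Ω
|Z| = √(17.0² + 5.66²) = 17.9 Ω
∠Z = arctan(5.66/17.0) = 18.4°
I = V/|Z| = 3.01 A
P = VI cos φ = 54 × 3.01 × cos(18.4°) = 154 W

154 W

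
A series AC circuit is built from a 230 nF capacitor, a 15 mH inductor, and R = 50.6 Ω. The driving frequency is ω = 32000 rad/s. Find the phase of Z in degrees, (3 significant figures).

X_L = ωL = 480 Ω
X_C = 1/(ωC) = 136 Ω
Net reactance X = X_L − X_C = 344 Ω
Z = 50.6 + j344 Ω
|Z| = √(50.6² + 344²) = 348 Ω
∠Z = arctan(344/50.6) = 81.6°

81.6°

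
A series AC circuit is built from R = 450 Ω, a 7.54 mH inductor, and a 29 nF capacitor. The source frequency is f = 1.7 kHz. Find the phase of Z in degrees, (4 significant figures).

-81.86°

ω = 2πf = 10680 rad/s
X_L = ωL = 80.54 Ω
X_C = 1/(ωC) = 3228 Ω
Net reactance X = X_L − X_C = -3148 Ω
Z = 450.0 − j3148 Ω
|Z| = √(450.0² + 3148²) = 3180 Ω
∠Z = arctan(-3148/450.0) = -81.86°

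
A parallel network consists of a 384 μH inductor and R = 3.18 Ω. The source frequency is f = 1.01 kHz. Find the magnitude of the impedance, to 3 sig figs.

ω = 2πf = 6346 rad/s
X_L = ωL = 2.44 Ω
Parallel: admittances add. Y = 1/R + 1/(jωL)
Y = (0.314 − j0.410) S
|Y| = 0.517 S → |Z| = 1/|Y| = 1.93 Ω, ∠Z = −∠Y = 52.5°

1.93 Ω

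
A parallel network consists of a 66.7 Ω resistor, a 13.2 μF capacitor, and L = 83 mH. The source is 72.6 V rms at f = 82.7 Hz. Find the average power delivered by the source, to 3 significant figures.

79.0 W

ω = 2πf = 519.6 rad/s
X_L = ωL = 43.1 Ω
X_C = 1/(ωC) = 146 Ω
Parallel: admittances add. Y = 1/R + 1/(jωL) + jωC
Y = (0.0150 − j0.0163) S
|Y| = 0.0222 S → |Z| = 1/|Y| = 45.1 Ω, ∠Z = −∠Y = 47.4°
I = V/|Z| = 1.61 A
P = VI cos φ = 72.6 × 1.61 × cos(47.4°) = 79.0 W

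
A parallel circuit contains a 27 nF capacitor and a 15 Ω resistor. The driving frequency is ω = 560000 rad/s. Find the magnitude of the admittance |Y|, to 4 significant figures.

68.36 mS

X_C = 1/(ωC) = 66.14 Ω
Parallel: admittances add. Y = 1/R + jωC
Y = (0.06667 + j0.01512) S
|Y| = 0.06836 S → |Z| = 1/|Y| = 14.63 Ω, ∠Z = −∠Y = -12.78°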